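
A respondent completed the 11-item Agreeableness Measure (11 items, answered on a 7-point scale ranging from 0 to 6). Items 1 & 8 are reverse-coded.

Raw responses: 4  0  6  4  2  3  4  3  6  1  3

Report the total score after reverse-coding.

Reverse-coded items use 6 − raw:
  item 1: 6 − 4 = 2
  item 8: 6 − 3 = 3
Scored items: 2, 0, 6, 4, 2, 3, 4, 3, 6, 1, 3
Total = 2 + 0 + 6 + 4 + 2 + 3 + 4 + 3 + 6 + 1 + 3 = 34

34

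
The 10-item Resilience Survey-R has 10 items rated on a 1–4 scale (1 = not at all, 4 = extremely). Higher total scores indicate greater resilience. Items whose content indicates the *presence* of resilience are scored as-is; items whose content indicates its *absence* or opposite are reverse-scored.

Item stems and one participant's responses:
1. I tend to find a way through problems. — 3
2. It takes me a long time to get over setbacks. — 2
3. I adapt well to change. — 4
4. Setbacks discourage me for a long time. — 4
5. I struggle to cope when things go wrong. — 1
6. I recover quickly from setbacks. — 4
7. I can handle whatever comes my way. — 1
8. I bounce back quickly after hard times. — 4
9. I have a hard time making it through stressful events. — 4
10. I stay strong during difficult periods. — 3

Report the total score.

Items 2, 4, 5, 9 describe the absence/opposite of resilience → reverse-score.
on a 1–4 scale, reversed = 5 − raw.
  item 1: 3
  item 2: 5 − 2 = 3
  item 3: 4
  item 4: 5 − 4 = 1
  item 5: 5 − 1 = 4
  item 6: 4
  item 7: 1
  item 8: 4
  item 9: 5 − 4 = 1
  item 10: 3
Total = 3 + 3 + 4 + 1 + 4 + 4 + 1 + 4 + 1 + 3 = 28

28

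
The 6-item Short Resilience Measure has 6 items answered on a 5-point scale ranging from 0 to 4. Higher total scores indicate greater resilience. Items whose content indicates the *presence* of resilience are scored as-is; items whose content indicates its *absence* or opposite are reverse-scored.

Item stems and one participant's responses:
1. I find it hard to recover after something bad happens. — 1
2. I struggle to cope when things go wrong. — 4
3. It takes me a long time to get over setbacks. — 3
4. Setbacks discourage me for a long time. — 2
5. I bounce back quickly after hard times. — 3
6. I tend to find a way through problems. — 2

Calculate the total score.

11

Items 1, 2, 3, 4 describe the absence/opposite of resilience → reverse-score.
reverse-coded value = 4 − response.
  item 1: 4 − 1 = 3
  item 2: 4 − 4 = 0
  item 3: 4 − 3 = 1
  item 4: 4 − 2 = 2
  item 5: 3
  item 6: 2
Total = 3 + 0 + 1 + 2 + 3 + 2 = 11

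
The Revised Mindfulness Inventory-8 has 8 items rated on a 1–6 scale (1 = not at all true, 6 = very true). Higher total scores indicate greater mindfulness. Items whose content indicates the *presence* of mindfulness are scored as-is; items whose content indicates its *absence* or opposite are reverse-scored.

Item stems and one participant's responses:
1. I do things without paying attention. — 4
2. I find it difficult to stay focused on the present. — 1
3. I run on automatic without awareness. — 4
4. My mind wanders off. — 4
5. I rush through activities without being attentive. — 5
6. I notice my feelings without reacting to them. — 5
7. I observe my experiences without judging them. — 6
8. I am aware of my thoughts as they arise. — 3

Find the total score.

Items 1, 2, 3, 4, 5 describe the absence/opposite of mindfulness → reverse-score.
on a 1–6 scale, reversed = 7 − raw.
  item 1: 7 − 4 = 3
  item 2: 7 − 1 = 6
  item 3: 7 − 4 = 3
  item 4: 7 − 4 = 3
  item 5: 7 − 5 = 2
  item 6: 5
  item 7: 6
  item 8: 3
Total = 3 + 6 + 3 + 3 + 2 + 5 + 6 + 3 = 31

31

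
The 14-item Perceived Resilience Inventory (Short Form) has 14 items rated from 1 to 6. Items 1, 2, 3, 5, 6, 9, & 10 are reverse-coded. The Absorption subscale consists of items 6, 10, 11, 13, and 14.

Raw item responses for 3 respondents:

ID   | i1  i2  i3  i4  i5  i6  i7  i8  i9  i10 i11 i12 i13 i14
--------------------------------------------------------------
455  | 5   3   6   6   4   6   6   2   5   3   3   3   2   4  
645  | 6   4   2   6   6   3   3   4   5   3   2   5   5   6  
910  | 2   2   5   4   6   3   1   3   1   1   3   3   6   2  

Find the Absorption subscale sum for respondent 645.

21

Respondent 645 raw: 6, 4, 2, 6, 6, 3, 3, 4, 5, 3, 2, 5, 5, 6.
Absorption items: 6, 10, 11, 13, 14.
Reverse-coded (on a 1–6 scale, reversed = 7 − raw):
  item 6: 7 − 3 = 4
  item 10: 7 − 3 = 4
  item 11: 2
  item 13: 5
  item 14: 6
Sum = 4 + 4 + 2 + 5 + 6 = 21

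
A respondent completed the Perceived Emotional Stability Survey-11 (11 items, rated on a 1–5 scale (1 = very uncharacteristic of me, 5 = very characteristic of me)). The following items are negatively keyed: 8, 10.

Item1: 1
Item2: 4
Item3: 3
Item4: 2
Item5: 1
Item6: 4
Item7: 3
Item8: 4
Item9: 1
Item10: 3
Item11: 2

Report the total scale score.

26

Raw sum = 28. Negatively keyed items: 8, 10; their raw sum = 7.
Each reversal replaces raw with 6 − raw, changing the total by 6 − 2·raw per item.
Total = 28 + 2·6 − 2·7 = 28 + 12 − 14 = 26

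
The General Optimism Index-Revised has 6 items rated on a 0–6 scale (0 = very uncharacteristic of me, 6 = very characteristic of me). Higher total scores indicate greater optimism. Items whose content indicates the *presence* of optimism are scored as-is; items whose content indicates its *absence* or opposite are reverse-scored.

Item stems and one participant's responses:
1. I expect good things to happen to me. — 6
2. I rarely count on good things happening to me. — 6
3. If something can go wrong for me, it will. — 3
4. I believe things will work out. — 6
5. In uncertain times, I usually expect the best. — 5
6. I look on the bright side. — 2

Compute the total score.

Items 2, 3 describe the absence/opposite of optimism → reverse-score.
reversed = (0+6) − raw = 6 − raw.
  item 1: 6
  item 2: 6 − 6 = 0
  item 3: 6 − 3 = 3
  item 4: 6
  item 5: 5
  item 6: 2
Total = 6 + 0 + 3 + 6 + 5 + 2 = 22

22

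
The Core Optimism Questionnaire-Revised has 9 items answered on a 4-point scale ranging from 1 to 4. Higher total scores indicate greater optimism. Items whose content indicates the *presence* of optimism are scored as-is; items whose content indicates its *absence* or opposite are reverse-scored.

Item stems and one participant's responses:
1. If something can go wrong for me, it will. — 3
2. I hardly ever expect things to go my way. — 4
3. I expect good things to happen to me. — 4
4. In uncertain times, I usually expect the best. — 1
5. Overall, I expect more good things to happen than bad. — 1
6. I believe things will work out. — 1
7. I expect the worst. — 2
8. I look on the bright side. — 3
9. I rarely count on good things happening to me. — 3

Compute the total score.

Items 1, 2, 7, 9 describe the absence/opposite of optimism → reverse-score.
reversed = (1+4) − raw = 5 − raw.
  item 1: 5 − 3 = 2
  item 2: 5 − 4 = 1
  item 3: 4
  item 4: 1
  item 5: 1
  item 6: 1
  item 7: 5 − 2 = 3
  item 8: 3
  item 9: 5 − 3 = 2
Total = 2 + 1 + 4 + 1 + 1 + 1 + 3 + 3 + 2 = 18

18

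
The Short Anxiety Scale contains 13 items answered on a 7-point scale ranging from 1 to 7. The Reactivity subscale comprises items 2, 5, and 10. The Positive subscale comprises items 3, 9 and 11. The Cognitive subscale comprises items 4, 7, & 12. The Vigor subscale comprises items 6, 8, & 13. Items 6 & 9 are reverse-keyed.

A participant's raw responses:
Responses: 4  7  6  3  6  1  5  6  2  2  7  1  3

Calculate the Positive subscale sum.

Positive items: 3, 9, 11.
Of these, item 9 is reverse-keyed; on a 1–7 scale, reversed = 8 − raw.
  item 3: 6
  item 9: 8 − 2 = 6
  item 11: 7
Sum = 6 + 6 + 7 = 19

19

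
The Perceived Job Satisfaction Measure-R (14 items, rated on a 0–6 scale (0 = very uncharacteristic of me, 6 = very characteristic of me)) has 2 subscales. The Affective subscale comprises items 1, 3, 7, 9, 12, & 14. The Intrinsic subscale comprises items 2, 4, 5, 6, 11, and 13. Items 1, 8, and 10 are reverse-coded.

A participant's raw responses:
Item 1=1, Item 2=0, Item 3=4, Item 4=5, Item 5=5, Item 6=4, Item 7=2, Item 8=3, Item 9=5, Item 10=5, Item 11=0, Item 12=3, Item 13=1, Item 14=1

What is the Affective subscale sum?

20

Affective items: 1, 3, 7, 9, 12, 14.
Of these, item 1 is reverse-coded; reversed = (0+6) − raw = 6 − raw.
  item 1: 6 − 1 = 5
  item 3: 4
  item 7: 2
  item 9: 5
  item 12: 3
  item 14: 1
Sum = 5 + 4 + 2 + 5 + 3 + 1 = 20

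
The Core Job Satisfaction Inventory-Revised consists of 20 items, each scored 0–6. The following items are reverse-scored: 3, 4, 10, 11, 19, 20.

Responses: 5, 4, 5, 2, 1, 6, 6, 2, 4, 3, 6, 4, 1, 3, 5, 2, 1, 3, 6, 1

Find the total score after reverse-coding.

Reversing items 3, 4, 10, 11, 19, and 20 with 6 − raw:
Total = 5 + 4 + (6−5) + (6−2) + 1 + 6 + 6 + 2 + 4 + (6−3) + (6−6) + 4 + 1 + 3 + 5 + 2 + 1 + 3 + (6−6) + (6−1)
      = 5 + 4 + 1 + 4 + 1 + 6 + 6 + 2 + 4 + 3 + 0 + 4 + 1 + 3 + 5 + 2 + 1 + 3 + 0 + 5 = 60

60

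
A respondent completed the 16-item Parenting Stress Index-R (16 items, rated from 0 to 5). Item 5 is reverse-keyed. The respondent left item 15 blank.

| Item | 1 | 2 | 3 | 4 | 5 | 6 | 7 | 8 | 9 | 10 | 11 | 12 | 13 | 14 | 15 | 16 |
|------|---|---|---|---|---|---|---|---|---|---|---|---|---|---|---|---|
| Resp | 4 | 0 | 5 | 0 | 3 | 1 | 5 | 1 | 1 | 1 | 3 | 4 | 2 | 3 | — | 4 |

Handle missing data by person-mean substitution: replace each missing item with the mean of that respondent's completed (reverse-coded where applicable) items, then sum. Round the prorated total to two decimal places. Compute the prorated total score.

Reverse-coded (reversed = (0+5) − raw = 5 − raw):
  item 5: 5 − 3 = 2
Completed scored items (15 of 16): 4, 0, 5, 0, 2, 1, 5, 1, 1, 1, 3, 4, 2, 3, 4; sum = 36.
Person mean = 36 / 15 ≈ 2.4000
Prorated total = (36 / 15) × 16 = 38.40 (to 2 dp)

38.40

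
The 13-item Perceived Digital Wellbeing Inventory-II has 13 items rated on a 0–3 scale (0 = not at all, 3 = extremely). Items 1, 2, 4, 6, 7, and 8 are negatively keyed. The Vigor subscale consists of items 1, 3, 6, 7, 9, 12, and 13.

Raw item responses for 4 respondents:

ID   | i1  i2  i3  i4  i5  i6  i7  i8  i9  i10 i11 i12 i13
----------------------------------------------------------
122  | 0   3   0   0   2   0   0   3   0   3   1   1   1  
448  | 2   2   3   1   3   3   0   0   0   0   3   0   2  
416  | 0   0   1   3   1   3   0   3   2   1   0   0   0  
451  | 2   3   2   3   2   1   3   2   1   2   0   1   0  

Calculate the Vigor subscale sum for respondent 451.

7

Respondent 451 raw: 2, 3, 2, 3, 2, 1, 3, 2, 1, 2, 0, 1, 0.
Vigor items: 1, 3, 6, 7, 9, 12, 13.
Reverse-coded (on a 0–3 scale, reversed = 3 − raw):
  item 1: 3 − 2 = 1
  item 3: 2
  item 6: 3 − 1 = 2
  item 7: 3 − 3 = 0
  item 9: 1
  item 12: 1
  item 13: 0
Sum = 1 + 2 + 2 + 0 + 1 + 1 + 0 = 7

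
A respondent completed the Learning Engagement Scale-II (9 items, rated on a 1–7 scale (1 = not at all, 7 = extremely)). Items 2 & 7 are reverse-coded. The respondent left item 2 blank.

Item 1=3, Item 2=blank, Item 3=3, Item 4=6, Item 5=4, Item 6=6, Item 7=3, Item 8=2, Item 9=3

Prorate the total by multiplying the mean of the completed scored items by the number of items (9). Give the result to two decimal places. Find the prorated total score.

Reverse-coded (reversed = (1+7) − raw = 8 − raw):
  item 7: 8 − 3 = 5
Completed scored items (8 of 9): 3, 3, 6, 4, 6, 5, 2, 3; sum = 32.
Person mean = 32 / 8 ≈ 4.0000
Prorated total = (32 / 8) × 9 = 36.00 (to 2 dp)

36.00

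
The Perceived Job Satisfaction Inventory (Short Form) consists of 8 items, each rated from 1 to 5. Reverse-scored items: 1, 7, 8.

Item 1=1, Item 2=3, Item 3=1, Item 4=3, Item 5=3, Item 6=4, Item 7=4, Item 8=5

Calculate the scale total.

Reverse-scored items use 6 − raw:
  item 1: 6 − 1 = 5
  item 7: 6 − 4 = 2
  item 8: 6 − 5 = 1
After reverse-coding: 5, 3, 1, 3, 3, 4, 2, 1
Total = 5 + 3 + 1 + 3 + 3 + 4 + 2 + 1 = 22

22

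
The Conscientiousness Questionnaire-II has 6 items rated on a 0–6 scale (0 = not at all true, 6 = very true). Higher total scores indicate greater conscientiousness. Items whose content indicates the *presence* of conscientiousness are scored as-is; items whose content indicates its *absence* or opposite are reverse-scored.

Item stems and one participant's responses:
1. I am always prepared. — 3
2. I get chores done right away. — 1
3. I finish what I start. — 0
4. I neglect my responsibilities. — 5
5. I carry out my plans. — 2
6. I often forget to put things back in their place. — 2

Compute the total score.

Items 4, 6 describe the absence/opposite of conscientiousness → reverse-score.
reversed = (0+6) − raw = 6 − raw.
  item 1: 3
  item 2: 1
  item 3: 0
  item 4: 6 − 5 = 1
  item 5: 2
  item 6: 6 − 2 = 4
Total = 3 + 1 + 0 + 1 + 2 + 4 = 11

11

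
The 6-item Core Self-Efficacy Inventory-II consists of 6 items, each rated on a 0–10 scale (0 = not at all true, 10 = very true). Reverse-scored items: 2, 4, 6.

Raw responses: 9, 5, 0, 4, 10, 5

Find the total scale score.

35

Raw sum = 33. Reverse-scored items: 2, 4, 6; their raw sum = 14.
Each reversal replaces raw with 10 − raw, changing the total by 10 − 2·raw per item.
Total = 33 + 3·10 − 2·14 = 33 + 30 − 28 = 35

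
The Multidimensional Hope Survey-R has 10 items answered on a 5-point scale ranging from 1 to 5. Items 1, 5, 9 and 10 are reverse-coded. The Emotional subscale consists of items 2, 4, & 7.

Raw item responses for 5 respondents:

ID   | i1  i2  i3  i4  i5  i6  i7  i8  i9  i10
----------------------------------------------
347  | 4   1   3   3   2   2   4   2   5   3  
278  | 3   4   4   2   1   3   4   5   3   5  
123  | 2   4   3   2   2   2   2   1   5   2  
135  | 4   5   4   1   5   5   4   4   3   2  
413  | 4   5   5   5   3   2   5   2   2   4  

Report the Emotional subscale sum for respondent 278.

10

Respondent 278 raw: 3, 4, 4, 2, 1, 3, 4, 5, 3, 5.
Emotional items: 2, 4, 7.
Reverse-coded (reverse-coded value = 6 − response):
  item 2: 4
  item 4: 2
  item 7: 4
Sum = 4 + 2 + 4 = 10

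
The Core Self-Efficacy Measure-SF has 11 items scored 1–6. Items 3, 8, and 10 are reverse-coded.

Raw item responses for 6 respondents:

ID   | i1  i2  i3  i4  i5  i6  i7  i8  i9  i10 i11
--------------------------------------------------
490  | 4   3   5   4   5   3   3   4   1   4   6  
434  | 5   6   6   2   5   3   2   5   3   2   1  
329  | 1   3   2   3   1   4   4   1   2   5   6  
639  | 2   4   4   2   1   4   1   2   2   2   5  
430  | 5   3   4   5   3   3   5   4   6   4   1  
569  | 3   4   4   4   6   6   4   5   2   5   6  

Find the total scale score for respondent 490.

37

Respondent 490 raw: 4, 3, 5, 4, 5, 3, 3, 4, 1, 4, 6.
Reverse-coded (reversed = (1+6) − raw = 7 − raw):
  item 1: 4
  item 2: 3
  item 3: 7 − 5 = 2
  item 4: 4
  item 5: 5
  item 6: 3
  item 7: 3
  item 8: 7 − 4 = 3
  item 9: 1
  item 10: 7 − 4 = 3
  item 11: 6
Sum = 4 + 3 + 2 + 4 + 5 + 3 + 3 + 3 + 1 + 3 + 6 = 37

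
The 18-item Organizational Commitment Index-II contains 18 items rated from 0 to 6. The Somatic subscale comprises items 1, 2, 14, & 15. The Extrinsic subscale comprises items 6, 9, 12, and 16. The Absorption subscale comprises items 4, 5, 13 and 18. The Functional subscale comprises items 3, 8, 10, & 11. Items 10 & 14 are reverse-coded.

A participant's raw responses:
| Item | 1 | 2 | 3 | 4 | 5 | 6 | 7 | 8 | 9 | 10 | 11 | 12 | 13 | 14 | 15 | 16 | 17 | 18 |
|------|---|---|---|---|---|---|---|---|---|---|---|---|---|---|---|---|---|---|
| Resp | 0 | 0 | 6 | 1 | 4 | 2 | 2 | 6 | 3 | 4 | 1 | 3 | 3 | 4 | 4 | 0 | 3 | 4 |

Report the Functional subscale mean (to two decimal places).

3.75

Functional items: 3, 8, 10, 11.
Of these, item 10 is reverse-coded; on a 0–6 scale, reversed = 6 − raw.
  item 3: 6
  item 8: 6
  item 10: 6 − 4 = 2
  item 11: 1
Sum = 6 + 6 + 2 + 1 = 15
Mean = 15 / 4 = 3.75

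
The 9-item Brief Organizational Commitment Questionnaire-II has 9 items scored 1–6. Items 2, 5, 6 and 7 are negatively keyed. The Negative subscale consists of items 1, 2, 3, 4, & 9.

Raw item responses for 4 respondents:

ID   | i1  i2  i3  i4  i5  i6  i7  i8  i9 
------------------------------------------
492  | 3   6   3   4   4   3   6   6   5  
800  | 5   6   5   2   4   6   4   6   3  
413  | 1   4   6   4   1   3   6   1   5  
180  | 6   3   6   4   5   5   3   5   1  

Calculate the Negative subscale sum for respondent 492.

Respondent 492 raw: 3, 6, 3, 4, 4, 3, 6, 6, 5.
Negative items: 1, 2, 3, 4, 9.
Reverse-coded (reversed = (1+6) − raw = 7 − raw):
  item 1: 3
  item 2: 7 − 6 = 1
  item 3: 3
  item 4: 4
  item 9: 5
Sum = 3 + 1 + 3 + 4 + 5 = 16

16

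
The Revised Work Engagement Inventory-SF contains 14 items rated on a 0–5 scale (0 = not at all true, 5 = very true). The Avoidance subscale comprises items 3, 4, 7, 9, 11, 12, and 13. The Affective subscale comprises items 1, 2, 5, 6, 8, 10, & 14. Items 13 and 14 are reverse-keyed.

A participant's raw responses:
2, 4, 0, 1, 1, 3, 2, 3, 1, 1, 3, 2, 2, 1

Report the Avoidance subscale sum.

12

Avoidance items: 3, 4, 7, 9, 11, 12, 13.
Of these, item 13 is reverse-keyed; on a 0–5 scale, reversed = 5 − raw.
  item 3: 0
  item 4: 1
  item 7: 2
  item 9: 1
  item 11: 3
  item 12: 2
  item 13: 5 − 2 = 3
Sum = 0 + 1 + 2 + 1 + 3 + 2 + 3 = 12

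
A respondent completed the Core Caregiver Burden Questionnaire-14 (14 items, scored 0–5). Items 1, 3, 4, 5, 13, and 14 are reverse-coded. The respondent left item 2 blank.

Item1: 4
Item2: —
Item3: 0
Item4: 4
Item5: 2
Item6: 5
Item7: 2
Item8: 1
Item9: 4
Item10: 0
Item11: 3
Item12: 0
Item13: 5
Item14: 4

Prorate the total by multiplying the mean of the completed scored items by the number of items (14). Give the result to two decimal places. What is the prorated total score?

Reverse-coded (reversed = (0+5) − raw = 5 − raw):
  item 1: 5 − 4 = 1
  item 3: 5 − 0 = 5
  item 4: 5 − 4 = 1
  item 5: 5 − 2 = 3
  item 13: 5 − 5 = 0
  item 14: 5 − 4 = 1
Completed scored items (13 of 14): 1, 5, 1, 3, 5, 2, 1, 4, 0, 3, 0, 0, 1; sum = 26.
Person mean = 26 / 13 ≈ 2.0000
Prorated total = (26 / 13) × 14 = 28.00 (to 2 dp)

28.00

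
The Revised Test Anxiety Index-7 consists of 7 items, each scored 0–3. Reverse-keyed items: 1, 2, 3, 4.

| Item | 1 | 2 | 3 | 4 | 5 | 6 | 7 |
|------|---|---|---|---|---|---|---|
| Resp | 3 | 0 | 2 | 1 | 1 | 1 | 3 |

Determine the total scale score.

11

Apply reverse scoring (reversed = (0+3) − raw = 3 − raw):
  item 1: 3 − 3 = 0
  item 2: 3 − 0 = 3
  item 3: 3 − 2 = 1
  item 4: 3 − 1 = 2
After reverse-coding: 0, 3, 1, 2, 1, 1, 3
Total = 0 + 3 + 1 + 2 + 1 + 1 + 3 = 11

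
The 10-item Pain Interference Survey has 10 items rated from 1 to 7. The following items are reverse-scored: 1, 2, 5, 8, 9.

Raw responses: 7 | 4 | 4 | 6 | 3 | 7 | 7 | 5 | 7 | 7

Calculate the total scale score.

Reversing items 1, 2, 5, 8 and 9 with 8 − raw:
Total = (8−7) + (8−4) + 4 + 6 + (8−3) + 7 + 7 + (8−5) + (8−7) + 7
      = 1 + 4 + 4 + 6 + 5 + 7 + 7 + 3 + 1 + 7 = 45

45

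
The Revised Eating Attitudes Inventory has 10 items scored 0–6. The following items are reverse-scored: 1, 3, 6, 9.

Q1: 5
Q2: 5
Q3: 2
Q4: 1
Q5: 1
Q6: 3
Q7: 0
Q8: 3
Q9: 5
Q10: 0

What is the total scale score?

Apply reverse scoring (reversed = (0+6) − raw = 6 − raw):
  item 1: 6 − 5 = 1
  item 3: 6 − 2 = 4
  item 6: 6 − 3 = 3
  item 9: 6 − 5 = 1
Scored responses: 1, 5, 4, 1, 1, 3, 0, 3, 1, 0
Total = 1 + 5 + 4 + 1 + 1 + 3 + 0 + 3 + 1 + 0 = 19

19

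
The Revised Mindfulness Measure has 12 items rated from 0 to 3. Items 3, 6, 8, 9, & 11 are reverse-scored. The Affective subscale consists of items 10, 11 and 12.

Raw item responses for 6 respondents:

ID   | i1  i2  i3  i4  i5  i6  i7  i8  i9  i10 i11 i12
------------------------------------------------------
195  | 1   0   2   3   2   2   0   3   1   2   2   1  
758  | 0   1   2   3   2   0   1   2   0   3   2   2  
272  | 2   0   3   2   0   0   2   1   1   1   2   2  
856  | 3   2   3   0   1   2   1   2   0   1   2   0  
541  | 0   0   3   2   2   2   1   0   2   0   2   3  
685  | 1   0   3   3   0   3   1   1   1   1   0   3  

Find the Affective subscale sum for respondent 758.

6

Respondent 758 raw: 0, 1, 2, 3, 2, 0, 1, 2, 0, 3, 2, 2.
Affective items: 10, 11, 12.
Reverse-coded (reverse-coded value = 3 − response):
  item 10: 3
  item 11: 3 − 2 = 1
  item 12: 2
Sum = 3 + 1 + 2 = 6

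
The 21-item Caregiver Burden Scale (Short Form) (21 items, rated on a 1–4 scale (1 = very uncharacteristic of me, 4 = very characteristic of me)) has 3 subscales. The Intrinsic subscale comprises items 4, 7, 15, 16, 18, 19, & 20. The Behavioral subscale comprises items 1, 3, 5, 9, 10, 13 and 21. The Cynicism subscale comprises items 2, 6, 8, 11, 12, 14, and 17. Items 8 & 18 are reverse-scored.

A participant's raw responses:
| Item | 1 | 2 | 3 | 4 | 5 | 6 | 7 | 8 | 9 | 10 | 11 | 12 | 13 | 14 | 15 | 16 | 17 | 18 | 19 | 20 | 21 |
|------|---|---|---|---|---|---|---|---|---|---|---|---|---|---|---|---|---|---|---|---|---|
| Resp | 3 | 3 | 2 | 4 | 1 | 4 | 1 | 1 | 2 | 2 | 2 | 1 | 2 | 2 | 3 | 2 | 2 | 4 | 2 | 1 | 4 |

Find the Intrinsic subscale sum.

14

Intrinsic items: 4, 7, 15, 16, 18, 19, 20.
Of these, item 18 is reverse-scored; on a 1–4 scale, reversed = 5 − raw.
  item 4: 4
  item 7: 1
  item 15: 3
  item 16: 2
  item 18: 5 − 4 = 1
  item 19: 2
  item 20: 1
Sum = 4 + 1 + 3 + 2 + 1 + 2 + 1 = 14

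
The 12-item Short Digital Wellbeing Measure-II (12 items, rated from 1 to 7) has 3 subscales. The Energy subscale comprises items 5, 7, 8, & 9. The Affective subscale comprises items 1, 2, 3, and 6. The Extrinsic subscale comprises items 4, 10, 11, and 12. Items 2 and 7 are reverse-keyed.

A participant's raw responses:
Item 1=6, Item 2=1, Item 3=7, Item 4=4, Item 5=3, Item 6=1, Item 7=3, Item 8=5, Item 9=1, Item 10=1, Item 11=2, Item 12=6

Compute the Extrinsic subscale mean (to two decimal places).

3.25

Extrinsic items: 4, 10, 11, 12.
  item 4: 4
  item 10: 1
  item 11: 2
  item 12: 6
Sum = 4 + 1 + 2 + 6 = 13
Mean = 13 / 4 = 3.25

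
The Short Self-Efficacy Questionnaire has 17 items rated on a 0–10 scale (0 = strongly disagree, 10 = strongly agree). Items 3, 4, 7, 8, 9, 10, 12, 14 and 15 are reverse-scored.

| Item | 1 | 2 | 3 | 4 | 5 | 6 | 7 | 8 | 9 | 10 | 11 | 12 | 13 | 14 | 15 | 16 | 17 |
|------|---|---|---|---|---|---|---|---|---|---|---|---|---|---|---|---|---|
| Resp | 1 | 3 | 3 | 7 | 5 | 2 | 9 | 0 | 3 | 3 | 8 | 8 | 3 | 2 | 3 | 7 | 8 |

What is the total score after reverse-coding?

Reverse-coded items (reversed = (0+10) − raw = 10 − raw):
  item 3: 10 − 3 = 7
  item 4: 10 − 7 = 3
  item 7: 10 − 9 = 1
  item 8: 10 − 0 = 10
  item 9: 10 − 3 = 7
  item 10: 10 − 3 = 7
  item 12: 10 − 8 = 2
  item 14: 10 − 2 = 8
  item 15: 10 − 3 = 7
Scored responses: 1, 3, 7, 3, 5, 2, 1, 10, 7, 7, 8, 2, 3, 8, 7, 7, 8
Total = 1 + 3 + 7 + 3 + 5 + 2 + 1 + 10 + 7 + 7 + 8 + 2 + 3 + 8 + 7 + 7 + 8 = 89

89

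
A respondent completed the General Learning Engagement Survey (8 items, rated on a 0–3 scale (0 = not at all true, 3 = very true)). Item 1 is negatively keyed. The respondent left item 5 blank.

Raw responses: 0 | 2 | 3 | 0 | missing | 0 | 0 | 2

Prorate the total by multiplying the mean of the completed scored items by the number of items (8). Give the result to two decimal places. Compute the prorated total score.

Reverse-coded (reverse-coded value = 3 − response):
  item 1: 3 − 0 = 3
Completed scored items (7 of 8): 3, 2, 3, 0, 0, 0, 2; sum = 10.
Person mean = 10 / 7 ≈ 1.4286
Prorated total = (10 / 7) × 8 = 11.43 (to 2 dp)

11.43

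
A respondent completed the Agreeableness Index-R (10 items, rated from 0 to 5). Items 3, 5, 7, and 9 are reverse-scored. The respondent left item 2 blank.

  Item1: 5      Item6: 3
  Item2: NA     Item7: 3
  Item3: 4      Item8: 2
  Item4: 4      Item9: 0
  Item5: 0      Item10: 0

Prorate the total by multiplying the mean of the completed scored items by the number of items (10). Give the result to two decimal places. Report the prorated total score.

30.00

Reverse-coded (on a 0–5 scale, reversed = 5 − raw):
  item 3: 5 − 4 = 1
  item 5: 5 − 0 = 5
  item 7: 5 − 3 = 2
  item 9: 5 − 0 = 5
Completed scored items (9 of 10): 5, 1, 4, 5, 3, 2, 2, 5, 0; sum = 27.
Person mean = 27 / 9 ≈ 3.0000
Prorated total = (27 / 9) × 10 = 30.00 (to 2 dp)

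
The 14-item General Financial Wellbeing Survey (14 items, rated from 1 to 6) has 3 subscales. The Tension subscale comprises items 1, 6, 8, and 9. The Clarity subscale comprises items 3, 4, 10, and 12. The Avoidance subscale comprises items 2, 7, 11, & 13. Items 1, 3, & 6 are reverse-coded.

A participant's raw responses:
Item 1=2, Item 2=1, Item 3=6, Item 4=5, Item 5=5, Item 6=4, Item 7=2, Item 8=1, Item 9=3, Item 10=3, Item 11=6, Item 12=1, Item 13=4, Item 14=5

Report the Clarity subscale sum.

10

Clarity items: 3, 4, 10, 12.
Of these, item 3 is reverse-coded; on a 1–6 scale, reversed = 7 − raw.
  item 3: 7 − 6 = 1
  item 4: 5
  item 10: 3
  item 12: 1
Sum = 1 + 5 + 3 + 1 = 10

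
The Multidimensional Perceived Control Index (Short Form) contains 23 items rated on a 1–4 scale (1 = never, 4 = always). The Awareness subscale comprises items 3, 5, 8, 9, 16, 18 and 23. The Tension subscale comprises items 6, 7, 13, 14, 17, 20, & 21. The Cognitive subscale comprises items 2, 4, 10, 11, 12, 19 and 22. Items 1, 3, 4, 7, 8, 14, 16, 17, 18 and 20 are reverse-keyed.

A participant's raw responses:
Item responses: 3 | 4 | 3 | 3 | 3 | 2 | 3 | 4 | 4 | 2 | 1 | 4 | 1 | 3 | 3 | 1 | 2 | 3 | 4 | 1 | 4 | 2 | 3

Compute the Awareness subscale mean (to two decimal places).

Awareness items: 3, 5, 8, 9, 16, 18, 23.
Of these, items 3, 8, 16 and 18 are reverse-keyed; reversed = (1+4) − raw = 5 − raw.
  item 3: 5 − 3 = 2
  item 5: 3
  item 8: 5 − 4 = 1
  item 9: 4
  item 16: 5 − 1 = 4
  item 18: 5 − 3 = 2
  item 23: 3
Sum = 2 + 3 + 1 + 4 + 4 + 2 + 3 = 19
Mean = 19 / 7 = 2.71

2.71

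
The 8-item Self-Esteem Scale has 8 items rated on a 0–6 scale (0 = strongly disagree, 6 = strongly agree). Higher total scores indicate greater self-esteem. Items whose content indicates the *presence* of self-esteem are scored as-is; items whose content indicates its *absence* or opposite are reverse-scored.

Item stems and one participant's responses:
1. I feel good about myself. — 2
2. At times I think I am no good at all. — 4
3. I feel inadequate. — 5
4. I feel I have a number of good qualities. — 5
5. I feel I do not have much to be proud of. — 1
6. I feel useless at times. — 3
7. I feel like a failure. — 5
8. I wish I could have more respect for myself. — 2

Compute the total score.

Items 2, 3, 5, 6, 7, 8 describe the absence/opposite of self-esteem → reverse-score.
reverse-coded value = 6 − response.
  item 1: 2
  item 2: 6 − 4 = 2
  item 3: 6 − 5 = 1
  item 4: 5
  item 5: 6 − 1 = 5
  item 6: 6 − 3 = 3
  item 7: 6 − 5 = 1
  item 8: 6 − 2 = 4
Total = 2 + 2 + 1 + 5 + 5 + 3 + 1 + 4 = 23

23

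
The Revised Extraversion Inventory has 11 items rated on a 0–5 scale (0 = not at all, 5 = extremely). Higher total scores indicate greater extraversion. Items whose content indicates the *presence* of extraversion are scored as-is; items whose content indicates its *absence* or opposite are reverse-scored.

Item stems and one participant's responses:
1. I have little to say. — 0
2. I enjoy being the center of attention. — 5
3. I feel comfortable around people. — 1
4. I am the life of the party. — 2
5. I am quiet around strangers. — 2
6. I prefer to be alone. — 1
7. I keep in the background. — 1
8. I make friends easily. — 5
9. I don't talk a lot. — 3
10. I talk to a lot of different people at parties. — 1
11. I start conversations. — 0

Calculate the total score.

Items 1, 5, 6, 7, 9 describe the absence/opposite of extraversion → reverse-score.
reverse-coded value = 5 − response.
  item 1: 5 − 0 = 5
  item 2: 5
  item 3: 1
  item 4: 2
  item 5: 5 − 2 = 3
  item 6: 5 − 1 = 4
  item 7: 5 − 1 = 4
  item 8: 5
  item 9: 5 − 3 = 2
  item 10: 1
  item 11: 0
Total = 5 + 5 + 1 + 2 + 3 + 4 + 4 + 5 + 2 + 1 + 0 = 32

32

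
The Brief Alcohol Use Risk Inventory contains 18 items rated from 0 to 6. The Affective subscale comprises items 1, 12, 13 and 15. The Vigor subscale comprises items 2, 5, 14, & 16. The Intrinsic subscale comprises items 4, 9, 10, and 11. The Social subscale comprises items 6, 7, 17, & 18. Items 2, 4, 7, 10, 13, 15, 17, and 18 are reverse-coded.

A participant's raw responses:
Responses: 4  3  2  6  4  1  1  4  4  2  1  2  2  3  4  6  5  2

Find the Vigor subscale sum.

Vigor items: 2, 5, 14, 16.
Of these, item 2 is reverse-coded; on a 0–6 scale, reversed = 6 − raw.
  item 2: 6 − 3 = 3
  item 5: 4
  item 14: 3
  item 16: 6
Sum = 3 + 4 + 3 + 6 = 16

16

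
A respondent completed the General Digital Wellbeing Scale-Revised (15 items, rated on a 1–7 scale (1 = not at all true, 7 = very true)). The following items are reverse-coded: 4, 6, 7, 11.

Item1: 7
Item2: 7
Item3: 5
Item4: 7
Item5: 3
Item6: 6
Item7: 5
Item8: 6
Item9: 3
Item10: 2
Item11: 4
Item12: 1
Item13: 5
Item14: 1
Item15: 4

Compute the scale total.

54

Raw sum = 66. Reverse-coded items: 4, 6, 7, 11; their raw sum = 22.
Each reversal replaces raw with 8 − raw, changing the total by 8 − 2·raw per item.
Total = 66 + 4·8 − 2·22 = 66 + 32 − 44 = 54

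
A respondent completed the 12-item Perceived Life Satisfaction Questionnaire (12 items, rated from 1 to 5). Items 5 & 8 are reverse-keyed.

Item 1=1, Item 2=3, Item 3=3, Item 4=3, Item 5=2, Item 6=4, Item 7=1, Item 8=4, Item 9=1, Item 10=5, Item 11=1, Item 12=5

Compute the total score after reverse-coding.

33

Reverse-keyed items use 6 − raw:
  item 5: 6 − 2 = 4
  item 8: 6 − 4 = 2
After reverse-coding: 1, 3, 3, 3, 4, 4, 1, 2, 1, 5, 1, 5
Total = 1 + 3 + 3 + 3 + 4 + 4 + 1 + 2 + 1 + 5 + 1 + 5 = 33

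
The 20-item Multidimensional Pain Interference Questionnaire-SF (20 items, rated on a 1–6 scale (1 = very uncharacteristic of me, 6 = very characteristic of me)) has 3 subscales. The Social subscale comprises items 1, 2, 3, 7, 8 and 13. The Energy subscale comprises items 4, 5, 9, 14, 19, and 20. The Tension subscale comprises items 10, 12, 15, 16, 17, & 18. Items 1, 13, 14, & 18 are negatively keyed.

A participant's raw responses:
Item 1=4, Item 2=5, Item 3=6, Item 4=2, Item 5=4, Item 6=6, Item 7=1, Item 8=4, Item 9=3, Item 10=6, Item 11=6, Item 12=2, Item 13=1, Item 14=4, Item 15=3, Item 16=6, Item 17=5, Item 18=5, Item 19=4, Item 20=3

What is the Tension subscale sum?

24

Tension items: 10, 12, 15, 16, 17, 18.
Of these, item 18 is negatively keyed; reverse-coded value = 7 − response.
  item 10: 6
  item 12: 2
  item 15: 3
  item 16: 6
  item 17: 5
  item 18: 7 − 5 = 2
Sum = 6 + 2 + 3 + 6 + 5 + 2 = 24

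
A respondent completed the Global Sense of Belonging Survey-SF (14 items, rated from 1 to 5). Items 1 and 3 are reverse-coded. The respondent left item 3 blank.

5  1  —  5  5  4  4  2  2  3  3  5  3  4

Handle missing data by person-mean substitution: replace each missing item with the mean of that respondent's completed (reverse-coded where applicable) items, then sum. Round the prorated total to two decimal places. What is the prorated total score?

45.23

Reverse-coded (reversed = (1+5) − raw = 6 − raw):
  item 1: 6 − 5 = 1
Completed scored items (13 of 14): 1, 1, 5, 5, 4, 4, 2, 2, 3, 3, 5, 3, 4; sum = 42.
Person mean = 42 / 13 ≈ 3.2308
Prorated total = (42 / 13) × 14 = 45.23 (to 2 dp)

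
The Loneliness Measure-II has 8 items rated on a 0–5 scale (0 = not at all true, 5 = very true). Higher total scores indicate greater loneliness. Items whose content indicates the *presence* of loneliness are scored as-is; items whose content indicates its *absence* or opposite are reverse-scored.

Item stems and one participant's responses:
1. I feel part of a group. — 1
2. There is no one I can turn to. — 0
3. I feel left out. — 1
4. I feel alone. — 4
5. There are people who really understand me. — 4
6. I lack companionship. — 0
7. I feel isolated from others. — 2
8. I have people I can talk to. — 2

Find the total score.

Items 1, 5, 8 describe the absence/opposite of loneliness → reverse-score.
reversed = (0+5) − raw = 5 − raw.
  item 1: 5 − 1 = 4
  item 2: 0
  item 3: 1
  item 4: 4
  item 5: 5 − 4 = 1
  item 6: 0
  item 7: 2
  item 8: 5 − 2 = 3
Total = 4 + 0 + 1 + 4 + 1 + 0 + 2 + 3 = 15

15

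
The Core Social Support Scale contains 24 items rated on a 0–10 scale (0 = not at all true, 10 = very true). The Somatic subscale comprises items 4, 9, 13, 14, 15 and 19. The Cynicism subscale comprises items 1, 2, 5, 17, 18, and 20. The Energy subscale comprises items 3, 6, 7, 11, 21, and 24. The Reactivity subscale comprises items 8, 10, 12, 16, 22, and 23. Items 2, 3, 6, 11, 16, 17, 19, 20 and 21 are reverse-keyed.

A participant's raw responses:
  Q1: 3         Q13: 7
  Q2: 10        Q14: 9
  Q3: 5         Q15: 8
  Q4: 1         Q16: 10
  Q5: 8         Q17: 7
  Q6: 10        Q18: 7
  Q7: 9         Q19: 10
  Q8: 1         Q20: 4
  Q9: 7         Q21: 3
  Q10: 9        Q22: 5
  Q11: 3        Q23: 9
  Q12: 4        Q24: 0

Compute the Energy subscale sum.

Energy items: 3, 6, 7, 11, 21, 24.
Of these, items 3, 6, 11 and 21 are reverse-keyed; on a 0–10 scale, reversed = 10 − raw.
  item 3: 10 − 5 = 5
  item 6: 10 − 10 = 0
  item 7: 9
  item 11: 10 − 3 = 7
  item 21: 10 − 3 = 7
  item 24: 0
Sum = 5 + 0 + 9 + 7 + 7 + 0 = 28

28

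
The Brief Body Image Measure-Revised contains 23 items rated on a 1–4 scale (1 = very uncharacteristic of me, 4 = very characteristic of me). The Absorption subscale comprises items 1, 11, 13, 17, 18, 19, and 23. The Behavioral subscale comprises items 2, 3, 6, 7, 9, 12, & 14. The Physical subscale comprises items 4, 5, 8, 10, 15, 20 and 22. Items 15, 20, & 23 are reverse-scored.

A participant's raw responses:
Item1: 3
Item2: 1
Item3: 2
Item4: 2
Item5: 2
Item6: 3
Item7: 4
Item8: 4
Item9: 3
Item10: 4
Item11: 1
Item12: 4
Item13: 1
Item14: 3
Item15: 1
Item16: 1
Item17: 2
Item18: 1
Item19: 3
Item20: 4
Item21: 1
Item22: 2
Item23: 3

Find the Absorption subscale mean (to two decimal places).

1.86

Absorption items: 1, 11, 13, 17, 18, 19, 23.
Of these, item 23 is reverse-scored; reverse-coded value = 5 − response.
  item 1: 3
  item 11: 1
  item 13: 1
  item 17: 2
  item 18: 1
  item 19: 3
  item 23: 5 − 3 = 2
Sum = 3 + 1 + 1 + 2 + 1 + 3 + 2 = 13
Mean = 13 / 7 = 1.86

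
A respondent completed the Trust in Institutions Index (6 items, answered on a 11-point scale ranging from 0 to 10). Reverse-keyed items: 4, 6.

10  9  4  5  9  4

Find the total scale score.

Reverse-coded items (reverse-coded value = 10 − response):
  item 4: 10 − 5 = 5
  item 6: 10 − 4 = 6
Scored responses: 10, 9, 4, 5, 9, 6
Total = 10 + 9 + 4 + 5 + 9 + 6 = 43

43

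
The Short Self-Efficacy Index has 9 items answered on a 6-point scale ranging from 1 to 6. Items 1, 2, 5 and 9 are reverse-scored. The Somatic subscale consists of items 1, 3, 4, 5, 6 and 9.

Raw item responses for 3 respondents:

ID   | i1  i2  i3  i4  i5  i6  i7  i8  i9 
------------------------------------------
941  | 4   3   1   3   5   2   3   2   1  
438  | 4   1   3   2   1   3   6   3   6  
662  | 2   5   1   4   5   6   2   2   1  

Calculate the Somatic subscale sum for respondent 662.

Respondent 662 raw: 2, 5, 1, 4, 5, 6, 2, 2, 1.
Somatic items: 1, 3, 4, 5, 6, 9.
Reverse-coded (reverse-coded value = 7 − response):
  item 1: 7 − 2 = 5
  item 3: 1
  item 4: 4
  item 5: 7 − 5 = 2
  item 6: 6
  item 9: 7 − 1 = 6
Sum = 5 + 1 + 4 + 2 + 6 + 6 = 24

24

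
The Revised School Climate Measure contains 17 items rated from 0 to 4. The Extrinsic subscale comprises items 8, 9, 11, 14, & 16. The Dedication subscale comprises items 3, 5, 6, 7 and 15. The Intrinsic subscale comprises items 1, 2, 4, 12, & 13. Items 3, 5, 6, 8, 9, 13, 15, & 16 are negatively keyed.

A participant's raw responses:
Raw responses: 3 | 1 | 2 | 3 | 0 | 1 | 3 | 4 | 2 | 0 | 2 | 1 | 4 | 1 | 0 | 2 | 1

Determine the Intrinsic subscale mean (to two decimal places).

Intrinsic items: 1, 2, 4, 12, 13.
Of these, item 13 is negatively keyed; on a 0–4 scale, reversed = 4 − raw.
  item 1: 3
  item 2: 1
  item 4: 3
  item 12: 1
  item 13: 4 − 4 = 0
Sum = 3 + 1 + 3 + 1 + 0 = 8
Mean = 8 / 5 = 1.60

1.60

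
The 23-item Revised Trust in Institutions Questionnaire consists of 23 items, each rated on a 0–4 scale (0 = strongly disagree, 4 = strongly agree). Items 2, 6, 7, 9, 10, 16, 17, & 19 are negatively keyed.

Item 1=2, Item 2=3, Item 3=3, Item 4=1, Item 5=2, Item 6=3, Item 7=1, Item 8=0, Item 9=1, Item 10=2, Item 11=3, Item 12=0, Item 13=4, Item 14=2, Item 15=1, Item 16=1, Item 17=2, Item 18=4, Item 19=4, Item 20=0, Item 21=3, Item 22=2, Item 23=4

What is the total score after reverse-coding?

Reversing items 2, 6, 7, 9, 10, 16, 17, and 19 with 4 − raw:
Total = 2 + (4−3) + 3 + 1 + 2 + (4−3) + (4−1) + 0 + (4−1) + (4−2) + 3 + 0 + 4 + 2 + 1 + (4−1) + (4−2) + 4 + (4−4) + 0 + 3 + 2 + 4
      = 2 + 1 + 3 + 1 + 2 + 1 + 3 + 0 + 3 + 2 + 3 + 0 + 4 + 2 + 1 + 3 + 2 + 4 + 0 + 0 + 3 + 2 + 4 = 46

46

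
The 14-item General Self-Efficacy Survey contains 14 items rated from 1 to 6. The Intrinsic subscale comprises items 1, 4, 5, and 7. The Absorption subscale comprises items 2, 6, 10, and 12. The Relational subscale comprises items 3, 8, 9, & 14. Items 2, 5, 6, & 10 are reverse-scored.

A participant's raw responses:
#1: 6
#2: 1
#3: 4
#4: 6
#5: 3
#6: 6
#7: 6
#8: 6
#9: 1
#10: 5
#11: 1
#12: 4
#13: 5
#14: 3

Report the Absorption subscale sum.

Absorption items: 2, 6, 10, 12.
Of these, items 2, 6, & 10 are reverse-scored; on a 1–6 scale, reversed = 7 − raw.
  item 2: 7 − 1 = 6
  item 6: 7 − 6 = 1
  item 10: 7 − 5 = 2
  item 12: 4
Sum = 6 + 1 + 2 + 4 = 13

13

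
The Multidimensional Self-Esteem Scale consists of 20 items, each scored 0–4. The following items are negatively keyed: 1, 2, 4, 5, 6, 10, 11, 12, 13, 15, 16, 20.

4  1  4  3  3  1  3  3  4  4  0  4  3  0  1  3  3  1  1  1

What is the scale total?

39

Reverse-coded items (reversed = (0+4) − raw = 4 − raw):
  item 1: 4 − 4 = 0
  item 2: 4 − 1 = 3
  item 4: 4 − 3 = 1
  item 5: 4 − 3 = 1
  item 6: 4 − 1 = 3
  item 10: 4 − 4 = 0
  item 11: 4 − 0 = 4
  item 12: 4 − 4 = 0
  item 13: 4 − 3 = 1
  item 15: 4 − 1 = 3
  item 16: 4 − 3 = 1
  item 20: 4 − 1 = 3
After reverse-coding: 0, 3, 4, 1, 1, 3, 3, 3, 4, 0, 4, 0, 1, 0, 3, 1, 3, 1, 1, 3
Total = 0 + 3 + 4 + 1 + 1 + 3 + 3 + 3 + 4 + 0 + 4 + 0 + 1 + 0 + 3 + 1 + 3 + 1 + 1 + 3 = 39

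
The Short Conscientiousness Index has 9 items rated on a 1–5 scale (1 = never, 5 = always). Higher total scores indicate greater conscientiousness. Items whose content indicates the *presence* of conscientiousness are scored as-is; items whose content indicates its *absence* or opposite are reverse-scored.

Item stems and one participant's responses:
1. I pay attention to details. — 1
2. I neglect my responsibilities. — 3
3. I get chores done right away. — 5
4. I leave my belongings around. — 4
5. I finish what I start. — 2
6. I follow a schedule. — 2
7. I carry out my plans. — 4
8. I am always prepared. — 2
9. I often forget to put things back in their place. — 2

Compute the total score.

Items 2, 4, 9 describe the absence/opposite of conscientiousness → reverse-score.
reverse-coded value = 6 − response.
  item 1: 1
  item 2: 6 − 3 = 3
  item 3: 5
  item 4: 6 − 4 = 2
  item 5: 2
  item 6: 2
  item 7: 4
  item 8: 2
  item 9: 6 − 2 = 4
Total = 1 + 3 + 5 + 2 + 2 + 2 + 4 + 2 + 4 = 25

25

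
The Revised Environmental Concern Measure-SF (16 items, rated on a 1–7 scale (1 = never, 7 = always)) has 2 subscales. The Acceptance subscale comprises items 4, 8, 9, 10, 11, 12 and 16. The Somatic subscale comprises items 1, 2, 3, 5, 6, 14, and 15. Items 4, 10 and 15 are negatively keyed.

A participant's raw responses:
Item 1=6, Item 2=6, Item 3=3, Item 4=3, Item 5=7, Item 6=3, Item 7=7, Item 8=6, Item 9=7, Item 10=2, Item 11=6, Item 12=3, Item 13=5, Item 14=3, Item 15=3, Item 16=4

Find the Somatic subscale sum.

33

Somatic items: 1, 2, 3, 5, 6, 14, 15.
Of these, item 15 is negatively keyed; reversed = (1+7) − raw = 8 − raw.
  item 1: 6
  item 2: 6
  item 3: 3
  item 5: 7
  item 6: 3
  item 14: 3
  item 15: 8 − 3 = 5
Sum = 6 + 6 + 3 + 7 + 3 + 3 + 5 = 33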